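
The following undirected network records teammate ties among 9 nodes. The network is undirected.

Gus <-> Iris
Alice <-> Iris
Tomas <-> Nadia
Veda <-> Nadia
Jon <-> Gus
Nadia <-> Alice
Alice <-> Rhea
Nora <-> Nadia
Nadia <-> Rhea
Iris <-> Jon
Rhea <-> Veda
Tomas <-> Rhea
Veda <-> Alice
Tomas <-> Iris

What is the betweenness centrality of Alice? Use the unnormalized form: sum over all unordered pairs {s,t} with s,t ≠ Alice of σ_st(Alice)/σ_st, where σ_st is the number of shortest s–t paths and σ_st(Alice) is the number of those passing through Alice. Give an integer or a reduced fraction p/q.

15/2

Pairs whose geodesics pass through Alice — Nora–Iris: 1/2; Nora–Jon: 1/2; Nora–Gus: 1/2; Veda–Iris: 1; Veda–Jon: 1; Veda–Gus: 1; Rhea–Iris: 1/2; Rhea–Jon: 1/2; Rhea–Gus: 1/2; Nadia–Iris: 1/2; Nadia–Jon: 1/2; Nadia–Gus: 1/2.
All other pairs contribute 0.
Summing the contributions gives betweenness(Alice) = 15/2.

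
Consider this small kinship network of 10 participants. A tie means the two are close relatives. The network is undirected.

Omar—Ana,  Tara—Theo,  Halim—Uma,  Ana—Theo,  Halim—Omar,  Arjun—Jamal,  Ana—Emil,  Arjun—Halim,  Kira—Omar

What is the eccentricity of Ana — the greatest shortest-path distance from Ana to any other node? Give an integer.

4

Distances from Ana: Arjun:3, Emil:1, Halim:2, Jamal:4, Kira:2, Omar:1, Tara:2, Theo:1, Uma:3.
The largest is 4 (to Jamal), so the eccentricity of Ana is 4.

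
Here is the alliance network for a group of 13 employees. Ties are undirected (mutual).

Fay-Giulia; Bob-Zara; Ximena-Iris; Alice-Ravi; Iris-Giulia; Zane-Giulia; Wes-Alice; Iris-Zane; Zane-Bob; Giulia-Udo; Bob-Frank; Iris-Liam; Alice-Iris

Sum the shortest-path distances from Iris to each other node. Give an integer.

Distances from Iris: Alice:1, Bob:2, Fay:2, Frank:3, Giulia:1, Liam:1, Ravi:2, Udo:2, Wes:2, Ximena:1, Zane:1, Zara:3.
Sum = 1 + 2 + 2 + 3 + 1 + 1 + 2 + 2 + 2 + 1 + 1 + 3 = 21.

21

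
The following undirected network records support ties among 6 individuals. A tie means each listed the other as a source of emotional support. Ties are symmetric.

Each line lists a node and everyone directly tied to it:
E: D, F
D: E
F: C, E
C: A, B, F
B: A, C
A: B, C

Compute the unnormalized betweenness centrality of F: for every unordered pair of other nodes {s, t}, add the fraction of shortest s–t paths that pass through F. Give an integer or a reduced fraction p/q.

Pairs whose geodesics pass through F — D–C: 1; D–B: 1; D–A: 1; C–E: 1; B–E: 1; A–E: 1.
All other pairs contribute 0.
Summing the contributions gives betweenness(F) = 6.

6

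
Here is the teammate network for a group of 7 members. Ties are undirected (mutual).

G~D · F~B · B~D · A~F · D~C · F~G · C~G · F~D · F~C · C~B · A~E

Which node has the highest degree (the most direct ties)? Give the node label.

F

Degrees — A:2, B:3, C:4, D:4, E:1, F:5, G:3.
The maximum is 5, attained only by F.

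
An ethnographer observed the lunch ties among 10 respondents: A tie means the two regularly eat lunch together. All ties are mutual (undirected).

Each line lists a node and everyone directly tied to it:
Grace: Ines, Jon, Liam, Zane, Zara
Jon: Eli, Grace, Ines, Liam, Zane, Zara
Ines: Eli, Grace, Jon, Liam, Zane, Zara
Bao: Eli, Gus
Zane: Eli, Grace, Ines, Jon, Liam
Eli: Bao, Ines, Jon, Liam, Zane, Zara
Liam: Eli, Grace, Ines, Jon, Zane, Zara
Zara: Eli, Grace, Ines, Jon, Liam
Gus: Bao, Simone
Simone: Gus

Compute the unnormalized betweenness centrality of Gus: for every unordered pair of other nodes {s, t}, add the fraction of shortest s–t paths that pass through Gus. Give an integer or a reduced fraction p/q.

Pairs whose geodesics pass through Gus — Simone–Bao: 1; Simone–Ines: 1; Simone–Grace: 5/5; Simone–Eli: 1; Simone–Zara: 1; Simone–Jon: 1; Simone–Liam: 1; Simone–Zane: 1.
All other pairs contribute 0.
Summing the contributions gives betweenness(Gus) = 8.

8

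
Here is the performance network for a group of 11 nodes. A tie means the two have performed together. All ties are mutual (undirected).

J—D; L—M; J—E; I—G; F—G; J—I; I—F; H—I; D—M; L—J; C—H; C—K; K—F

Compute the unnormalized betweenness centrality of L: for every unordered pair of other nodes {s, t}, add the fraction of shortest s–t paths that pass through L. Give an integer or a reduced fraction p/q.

Pairs whose geodesics pass through L — G–M: 1/2; E–M: 1/2; I–M: 1/2; H–M: 1/2; C–M: 1/2; F–M: 1/2; M–J: 1/2; M–K: 1/2.
All other pairs contribute 0.
Summing the contributions gives betweenness(L) = 4.

4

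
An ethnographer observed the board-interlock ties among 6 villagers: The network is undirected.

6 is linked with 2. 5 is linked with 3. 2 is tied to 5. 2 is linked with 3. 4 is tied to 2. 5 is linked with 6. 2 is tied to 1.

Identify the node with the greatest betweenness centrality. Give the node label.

2

Unnormalized betweenness of each node: 1:0, 2:15/2, 3:0, 4:0, 5:1/2, 6:0.
2 has the largest value, 15/2, making it the main broker — the node through which the most shortest paths run.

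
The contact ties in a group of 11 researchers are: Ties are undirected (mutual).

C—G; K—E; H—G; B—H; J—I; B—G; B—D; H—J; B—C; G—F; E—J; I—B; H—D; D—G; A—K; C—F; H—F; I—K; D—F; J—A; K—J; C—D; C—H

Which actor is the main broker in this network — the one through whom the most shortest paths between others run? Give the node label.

Unnormalized betweenness of each node: A:0, B:29/5, C:9/20, D:9/20, E:0, F:0, G:9/20, H:979/60, I:13/3, J:511/30, K:13/6.
J has the largest value, 511/30, making it the main broker — the node through which the most shortest paths run.

J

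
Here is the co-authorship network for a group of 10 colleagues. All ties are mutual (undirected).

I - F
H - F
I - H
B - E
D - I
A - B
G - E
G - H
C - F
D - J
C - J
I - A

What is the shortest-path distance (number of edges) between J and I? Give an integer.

One shortest route is J – D – I, which uses 2 edges, and J and I are not directly tied, so nothing shorter exists. So d(J,I) = 2.

2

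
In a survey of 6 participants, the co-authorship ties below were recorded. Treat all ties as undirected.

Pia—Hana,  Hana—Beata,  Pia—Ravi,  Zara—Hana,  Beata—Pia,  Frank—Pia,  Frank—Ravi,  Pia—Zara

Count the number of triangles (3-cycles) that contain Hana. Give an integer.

2

Hana's neighbors: Beata, Pia, and Zara.
Neighbor pairs that are themselves tied: Hana–Beata–Pia; Hana–Pia–Zara. Each forms one triangle with Hana, for 2 in total.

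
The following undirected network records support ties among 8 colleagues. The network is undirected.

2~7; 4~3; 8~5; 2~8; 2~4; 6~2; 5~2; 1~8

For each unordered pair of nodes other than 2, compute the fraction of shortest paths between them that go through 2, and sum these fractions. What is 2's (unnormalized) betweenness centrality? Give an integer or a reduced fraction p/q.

17

Pairs whose geodesics pass through 2 — 7–5: 1; 7–1: 1; 7–3: 1; 7–4: 1; 7–8: 1; 7–6: 1; 5–3: 1; 5–4: 1; 5–6: 1; 1–3: 1; 1–4: 1; 1–6: 1; 3–8: 1; 3–6: 1 … (+3 more pairs).
All other pairs contribute 0.
Summing the contributions gives betweenness(2) = 17.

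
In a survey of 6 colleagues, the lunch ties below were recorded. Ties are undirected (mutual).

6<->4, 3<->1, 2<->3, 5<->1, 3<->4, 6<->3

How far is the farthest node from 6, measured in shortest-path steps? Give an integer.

Distances from 6: 1:2, 2:2, 3:1, 4:1, 5:3.
The largest is 3 (to 5), so the eccentricity of 6 is 3.

3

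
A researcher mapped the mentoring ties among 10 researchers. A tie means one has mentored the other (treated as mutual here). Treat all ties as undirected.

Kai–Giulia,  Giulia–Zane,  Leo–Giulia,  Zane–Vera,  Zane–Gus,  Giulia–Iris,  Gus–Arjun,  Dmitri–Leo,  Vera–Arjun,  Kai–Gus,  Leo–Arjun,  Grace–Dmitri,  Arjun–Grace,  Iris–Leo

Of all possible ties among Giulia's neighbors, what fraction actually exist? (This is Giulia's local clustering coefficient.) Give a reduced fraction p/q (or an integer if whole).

1/6

Giulia's neighbors: Iris, Kai, Leo, and Zane (k = 4).
Possible neighbor pairs: C(4,2) = 6. Edges among them: Iris–Leo → e = 1.
Clustering(Giulia) = 1/6.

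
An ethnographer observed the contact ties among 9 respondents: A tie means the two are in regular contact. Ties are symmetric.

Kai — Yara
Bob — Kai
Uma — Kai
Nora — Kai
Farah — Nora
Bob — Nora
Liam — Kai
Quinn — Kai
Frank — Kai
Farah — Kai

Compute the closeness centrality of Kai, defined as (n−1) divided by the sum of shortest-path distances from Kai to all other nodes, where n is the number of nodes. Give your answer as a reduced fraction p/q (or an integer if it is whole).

1

Distances from Kai: Bob:1, Farah:1, Frank:1, Liam:1, Nora:1, Quinn:1, Uma:1, Yara:1. Sum = 8.
n = 9, so closeness = 8/8 = 1.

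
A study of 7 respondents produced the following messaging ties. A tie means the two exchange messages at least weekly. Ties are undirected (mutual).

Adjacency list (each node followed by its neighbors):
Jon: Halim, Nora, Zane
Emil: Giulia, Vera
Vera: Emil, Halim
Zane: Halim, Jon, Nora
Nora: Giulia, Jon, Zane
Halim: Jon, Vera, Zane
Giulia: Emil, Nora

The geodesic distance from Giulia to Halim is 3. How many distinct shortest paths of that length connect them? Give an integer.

3

The shortest distance is 3. The length-3 paths are: Giulia–Nora–Jon–Halim; Giulia–Nora–Zane–Halim; Giulia–Emil–Vera–Halim.
That gives 3 distinct shortest paths.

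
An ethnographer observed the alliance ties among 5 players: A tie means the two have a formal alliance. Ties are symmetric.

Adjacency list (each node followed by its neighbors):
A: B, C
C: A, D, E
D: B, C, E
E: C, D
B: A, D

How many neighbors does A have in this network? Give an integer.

A is directly tied to B and C. That is 2 neighbors, so the degree of A is 2.

2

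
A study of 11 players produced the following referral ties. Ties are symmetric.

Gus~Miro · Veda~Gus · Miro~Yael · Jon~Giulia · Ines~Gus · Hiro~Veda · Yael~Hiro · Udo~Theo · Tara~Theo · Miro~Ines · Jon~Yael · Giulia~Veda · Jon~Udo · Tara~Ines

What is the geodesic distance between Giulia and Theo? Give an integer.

3

One shortest route is Giulia – Jon – Udo – Theo, which uses 3 edges, and at distance 2 from Giulia we only reach {Gus, Hiro, Udo, Yael}, which does not include Theo. So d(Giulia,Theo) = 3.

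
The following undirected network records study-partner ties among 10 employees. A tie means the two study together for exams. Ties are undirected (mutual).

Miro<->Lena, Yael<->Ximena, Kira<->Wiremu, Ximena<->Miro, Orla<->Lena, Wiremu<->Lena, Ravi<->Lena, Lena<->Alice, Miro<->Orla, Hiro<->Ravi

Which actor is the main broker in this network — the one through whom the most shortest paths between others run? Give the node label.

Lena

Unnormalized betweenness of each node: Alice:0, Hiro:0, Kira:0, Lena:28, Miro:14, Orla:0, Ravi:8, Wiremu:8, Ximena:8, Yael:0.
Lena has the largest value, 28, making it the main broker — the node through which the most shortest paths run.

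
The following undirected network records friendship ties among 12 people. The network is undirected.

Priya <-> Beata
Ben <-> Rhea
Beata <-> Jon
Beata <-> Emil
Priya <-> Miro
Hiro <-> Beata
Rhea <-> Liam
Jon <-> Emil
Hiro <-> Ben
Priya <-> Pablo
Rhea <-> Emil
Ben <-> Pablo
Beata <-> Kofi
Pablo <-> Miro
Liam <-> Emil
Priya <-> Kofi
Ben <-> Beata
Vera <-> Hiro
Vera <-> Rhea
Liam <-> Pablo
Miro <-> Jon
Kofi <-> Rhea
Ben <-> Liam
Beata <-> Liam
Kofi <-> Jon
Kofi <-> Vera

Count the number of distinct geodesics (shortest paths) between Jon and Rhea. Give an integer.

The shortest distance is 2. The length-2 paths are: Jon–Kofi–Rhea; Jon–Emil–Rhea.
That gives 2 distinct shortest paths.

2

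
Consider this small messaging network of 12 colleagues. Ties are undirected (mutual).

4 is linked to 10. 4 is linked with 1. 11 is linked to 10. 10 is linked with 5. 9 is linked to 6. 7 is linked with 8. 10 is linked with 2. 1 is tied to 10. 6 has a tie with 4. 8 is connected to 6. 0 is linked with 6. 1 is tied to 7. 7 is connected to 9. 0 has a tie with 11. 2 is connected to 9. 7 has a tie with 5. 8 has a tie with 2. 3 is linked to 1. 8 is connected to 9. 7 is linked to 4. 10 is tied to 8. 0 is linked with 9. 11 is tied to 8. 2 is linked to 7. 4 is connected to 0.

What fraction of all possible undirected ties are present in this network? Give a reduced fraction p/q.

25/66

There are 25 edges and 12 nodes, so the maximum possible is C(12,2) = 66.
Density = 25/66.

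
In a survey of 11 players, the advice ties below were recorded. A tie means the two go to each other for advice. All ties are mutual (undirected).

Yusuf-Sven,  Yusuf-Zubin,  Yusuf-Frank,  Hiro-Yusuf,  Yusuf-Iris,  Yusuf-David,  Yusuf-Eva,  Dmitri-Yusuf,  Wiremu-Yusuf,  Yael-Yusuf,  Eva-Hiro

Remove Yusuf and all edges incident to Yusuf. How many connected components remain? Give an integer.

Without Yusuf, the remaining ties split the others into: {Sven}; {Zubin}; {Wiremu}; {Iris}; {Eva, Hiro}; {Dmitri}; {Frank}; {David}; {Yael}.
That's 9 separate components.

9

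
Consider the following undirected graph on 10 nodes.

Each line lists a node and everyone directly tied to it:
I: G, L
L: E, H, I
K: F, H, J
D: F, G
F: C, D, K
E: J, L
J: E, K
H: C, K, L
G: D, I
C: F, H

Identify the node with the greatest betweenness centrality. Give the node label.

Unnormalized betweenness of each node: C:3/2, D:9/2, E:5/2, F:8, G:7/2, H:7, I:5, J:5/2, K:15/2, L:10.
L has the largest value, 10, making it the main broker — the node through which the most shortest paths run.

L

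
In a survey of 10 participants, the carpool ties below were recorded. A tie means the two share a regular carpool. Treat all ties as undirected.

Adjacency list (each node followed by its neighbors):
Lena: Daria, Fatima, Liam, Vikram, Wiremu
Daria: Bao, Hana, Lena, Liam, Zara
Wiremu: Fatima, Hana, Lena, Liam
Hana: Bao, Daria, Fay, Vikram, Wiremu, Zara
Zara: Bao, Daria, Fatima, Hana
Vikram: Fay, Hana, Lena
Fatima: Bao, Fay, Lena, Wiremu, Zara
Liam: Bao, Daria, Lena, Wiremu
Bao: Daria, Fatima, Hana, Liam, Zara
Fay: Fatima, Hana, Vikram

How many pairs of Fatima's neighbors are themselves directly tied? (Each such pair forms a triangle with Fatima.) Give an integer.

Fatima's neighbors: Bao, Fay, Lena, Wiremu, and Zara.
Neighbor pairs that are themselves tied: Fatima–Bao–Zara; Fatima–Lena–Wiremu. Each forms one triangle with Fatima, for 2 in total.

2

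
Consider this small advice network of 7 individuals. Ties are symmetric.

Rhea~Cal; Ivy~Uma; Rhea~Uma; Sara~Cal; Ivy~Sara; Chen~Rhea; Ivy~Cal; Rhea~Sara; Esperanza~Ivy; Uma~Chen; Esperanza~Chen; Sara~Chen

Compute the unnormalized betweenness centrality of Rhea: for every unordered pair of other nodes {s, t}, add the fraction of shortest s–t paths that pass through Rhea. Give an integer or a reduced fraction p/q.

Pairs whose geodesics pass through Rhea — Uma–Cal: 1/2; Uma–Sara: 1/3; Cal–Chen: 1/2.
All other pairs contribute 0.
Summing the contributions gives betweenness(Rhea) = 4/3.

4/3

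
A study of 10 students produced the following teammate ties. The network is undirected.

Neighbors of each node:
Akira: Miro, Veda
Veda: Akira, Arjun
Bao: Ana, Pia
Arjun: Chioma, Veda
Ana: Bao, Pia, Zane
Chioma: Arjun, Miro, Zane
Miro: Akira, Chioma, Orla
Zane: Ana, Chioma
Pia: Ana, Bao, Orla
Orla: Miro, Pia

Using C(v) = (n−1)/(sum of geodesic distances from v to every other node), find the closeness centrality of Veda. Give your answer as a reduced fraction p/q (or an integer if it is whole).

9/25

Distances from Veda: Akira:1, Ana:4, Arjun:1, Bao:5, Chioma:2, Miro:2, Orla:3, Pia:4, Zane:3. Sum = 25.
n = 10, so closeness = 9/25.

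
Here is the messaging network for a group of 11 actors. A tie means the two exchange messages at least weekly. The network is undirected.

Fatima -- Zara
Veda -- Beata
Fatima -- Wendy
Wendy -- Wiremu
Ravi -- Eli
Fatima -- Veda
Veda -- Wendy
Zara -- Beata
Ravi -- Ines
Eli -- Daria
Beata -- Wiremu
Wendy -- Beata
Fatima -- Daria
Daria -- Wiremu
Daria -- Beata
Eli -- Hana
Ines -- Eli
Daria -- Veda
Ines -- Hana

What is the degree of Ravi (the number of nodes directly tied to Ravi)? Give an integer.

2

Ravi is directly tied to Eli and Ines. That is 2 neighbors, so the degree of Ravi is 2.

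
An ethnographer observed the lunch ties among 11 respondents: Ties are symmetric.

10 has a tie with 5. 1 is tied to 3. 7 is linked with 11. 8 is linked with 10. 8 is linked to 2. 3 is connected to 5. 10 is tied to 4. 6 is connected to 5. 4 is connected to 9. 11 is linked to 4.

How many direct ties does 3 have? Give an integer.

3 is directly tied to 1 and 5. That is 2 neighbors, so the degree of 3 is 2.

2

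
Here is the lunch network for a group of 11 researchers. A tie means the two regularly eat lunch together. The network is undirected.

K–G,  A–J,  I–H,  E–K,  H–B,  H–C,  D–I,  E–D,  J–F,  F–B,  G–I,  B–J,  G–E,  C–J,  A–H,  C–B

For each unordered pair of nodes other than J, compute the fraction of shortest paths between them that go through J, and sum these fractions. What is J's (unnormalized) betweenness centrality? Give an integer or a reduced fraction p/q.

5/2

Pairs whose geodesics pass through J — B–A: 1/2; F–A: 1; F–C: 1/2; A–C: 1/2.
All other pairs contribute 0.
Summing the contributions gives betweenness(J) = 5/2.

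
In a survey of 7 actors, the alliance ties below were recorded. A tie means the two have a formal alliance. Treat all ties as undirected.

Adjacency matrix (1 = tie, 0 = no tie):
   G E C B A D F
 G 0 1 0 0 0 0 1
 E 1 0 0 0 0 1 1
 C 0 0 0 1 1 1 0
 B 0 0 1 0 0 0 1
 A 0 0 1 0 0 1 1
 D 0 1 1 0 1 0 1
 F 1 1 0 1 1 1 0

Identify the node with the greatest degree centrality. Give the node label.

F

Degrees — A:3, B:2, C:3, D:4, E:3, F:5, G:2.
The maximum is 5, attained only by F.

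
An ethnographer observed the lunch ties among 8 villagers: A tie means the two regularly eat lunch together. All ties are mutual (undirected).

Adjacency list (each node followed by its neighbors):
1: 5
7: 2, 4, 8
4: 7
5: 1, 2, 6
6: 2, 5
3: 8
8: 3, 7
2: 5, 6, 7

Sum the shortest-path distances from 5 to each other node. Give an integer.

15

Distances from 5: 1:1, 2:1, 3:4, 4:3, 6:1, 7:2, 8:3.
Sum = 1 + 1 + 4 + 3 + 1 + 2 + 3 = 15.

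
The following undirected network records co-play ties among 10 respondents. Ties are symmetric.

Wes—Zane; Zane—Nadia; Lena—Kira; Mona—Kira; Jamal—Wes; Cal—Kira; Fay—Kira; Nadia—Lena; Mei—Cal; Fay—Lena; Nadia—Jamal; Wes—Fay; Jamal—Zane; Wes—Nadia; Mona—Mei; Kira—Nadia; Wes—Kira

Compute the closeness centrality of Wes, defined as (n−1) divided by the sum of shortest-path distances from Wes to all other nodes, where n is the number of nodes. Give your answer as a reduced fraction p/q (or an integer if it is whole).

Distances from Wes: Cal:2, Fay:1, Jamal:1, Kira:1, Lena:2, Mei:3, Mona:2, Nadia:1, Zane:1. Sum = 14.
n = 10, so closeness = 9/14.

9/14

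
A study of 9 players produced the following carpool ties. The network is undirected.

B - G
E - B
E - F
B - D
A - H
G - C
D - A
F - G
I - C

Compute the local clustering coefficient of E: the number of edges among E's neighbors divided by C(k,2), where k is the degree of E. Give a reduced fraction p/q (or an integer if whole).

E's neighbors: B and F (k = 2).
Possible neighbor pairs: C(2,2) = 1. Edges among them: none → e = 0.
Clustering(E) = 0/1.

0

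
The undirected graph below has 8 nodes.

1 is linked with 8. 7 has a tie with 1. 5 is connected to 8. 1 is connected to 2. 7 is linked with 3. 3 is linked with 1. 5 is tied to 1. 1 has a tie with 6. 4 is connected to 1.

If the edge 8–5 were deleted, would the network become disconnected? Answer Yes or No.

Even without that edge, 8 still reaches 5 via 8 – 1 – 5, so the network stays connected. Not a bridge.

No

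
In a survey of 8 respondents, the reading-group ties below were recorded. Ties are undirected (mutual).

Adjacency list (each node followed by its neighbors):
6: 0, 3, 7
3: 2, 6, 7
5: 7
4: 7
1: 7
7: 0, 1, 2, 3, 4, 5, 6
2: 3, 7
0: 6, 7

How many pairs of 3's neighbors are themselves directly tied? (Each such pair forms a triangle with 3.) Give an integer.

2

3's neighbors: 2, 6, and 7.
Neighbor pairs that are themselves tied: 3–2–7; 3–6–7. Each forms one triangle with 3, for 2 in total.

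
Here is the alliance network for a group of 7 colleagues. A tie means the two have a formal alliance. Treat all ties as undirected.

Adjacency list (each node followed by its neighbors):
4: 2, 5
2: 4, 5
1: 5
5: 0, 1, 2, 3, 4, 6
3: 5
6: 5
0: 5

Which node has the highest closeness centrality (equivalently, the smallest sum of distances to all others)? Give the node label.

5

Farness (sum of distances to all others) for each node — 0:11, 1:11, 2:10, 3:11, 4:10, 5:6, 6:11.
The smallest farness is 6, for 5, so 5 has the highest closeness.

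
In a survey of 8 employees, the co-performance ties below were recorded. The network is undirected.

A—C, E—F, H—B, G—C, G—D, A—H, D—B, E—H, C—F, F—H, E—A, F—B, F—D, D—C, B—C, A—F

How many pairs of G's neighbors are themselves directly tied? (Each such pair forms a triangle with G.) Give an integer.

G's neighbors: C and D.
Neighbor pairs that are themselves tied: G–C–D. Each forms one triangle with G, for 1 in total.

1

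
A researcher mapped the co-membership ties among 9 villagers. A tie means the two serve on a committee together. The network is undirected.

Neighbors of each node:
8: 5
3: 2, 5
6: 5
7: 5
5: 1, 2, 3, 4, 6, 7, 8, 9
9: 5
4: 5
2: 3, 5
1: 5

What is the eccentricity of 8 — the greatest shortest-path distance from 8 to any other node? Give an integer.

2

Distances from 8: 1:2, 2:2, 3:2, 4:2, 5:1, 6:2, 7:2, 9:2.
The largest is 2 (to 3, 6, 7, 2, 9, 1, and 4), so the eccentricity of 8 is 2.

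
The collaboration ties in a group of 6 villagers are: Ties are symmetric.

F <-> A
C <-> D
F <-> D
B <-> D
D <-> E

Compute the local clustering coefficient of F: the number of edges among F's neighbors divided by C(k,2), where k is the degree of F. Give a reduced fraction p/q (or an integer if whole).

0

F's neighbors: A and D (k = 2).
Possible neighbor pairs: C(2,2) = 1. Edges among them: none → e = 0.
Clustering(F) = 0/1.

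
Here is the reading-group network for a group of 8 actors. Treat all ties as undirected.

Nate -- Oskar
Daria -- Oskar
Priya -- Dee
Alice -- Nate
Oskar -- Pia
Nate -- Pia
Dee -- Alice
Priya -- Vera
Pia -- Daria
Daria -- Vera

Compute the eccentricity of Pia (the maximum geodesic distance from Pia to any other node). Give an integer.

Distances from Pia: Alice:2, Daria:1, Dee:3, Nate:1, Oskar:1, Priya:3, Vera:2.
The largest is 3 (to Priya and Dee), so the eccentricity of Pia is 3.

3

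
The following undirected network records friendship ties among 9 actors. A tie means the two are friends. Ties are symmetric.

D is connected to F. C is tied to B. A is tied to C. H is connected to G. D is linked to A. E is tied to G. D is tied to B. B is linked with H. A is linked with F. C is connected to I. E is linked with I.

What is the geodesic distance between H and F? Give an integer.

One shortest route is H – B – D – F, which uses 3 edges, and at distance 2 from H we only reach {C, D, E}, which does not include F. So d(H,F) = 3.

3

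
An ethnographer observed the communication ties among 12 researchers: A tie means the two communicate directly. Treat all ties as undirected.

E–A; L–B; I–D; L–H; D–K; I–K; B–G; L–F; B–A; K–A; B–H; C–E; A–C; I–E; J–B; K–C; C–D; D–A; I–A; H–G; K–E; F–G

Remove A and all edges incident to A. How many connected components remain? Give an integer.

Without A, the remaining ties split the others into: {B, F, G, H, J, L}; {C, D, E, I, K}.
That's 2 separate components.

2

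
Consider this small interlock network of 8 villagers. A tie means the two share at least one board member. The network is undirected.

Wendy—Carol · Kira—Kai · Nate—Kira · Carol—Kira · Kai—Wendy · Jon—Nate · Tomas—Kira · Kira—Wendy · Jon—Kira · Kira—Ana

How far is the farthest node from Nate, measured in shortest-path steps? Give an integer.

Distances from Nate: Ana:2, Carol:2, Jon:1, Kai:2, Kira:1, Tomas:2, Wendy:2.
The largest is 2 (to Carol, Kai, Wendy, Tomas, and Ana), so the eccentricity of Nate is 2.

2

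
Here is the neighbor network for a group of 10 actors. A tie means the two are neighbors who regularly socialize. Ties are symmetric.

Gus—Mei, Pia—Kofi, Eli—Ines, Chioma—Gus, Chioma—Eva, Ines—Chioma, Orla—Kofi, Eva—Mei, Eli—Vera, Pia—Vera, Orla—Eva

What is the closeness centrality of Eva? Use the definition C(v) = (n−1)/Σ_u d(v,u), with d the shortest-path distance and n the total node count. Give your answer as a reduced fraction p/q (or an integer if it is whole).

Distances from Eva: Chioma:1, Eli:3, Gus:2, Ines:2, Kofi:2, Mei:1, Orla:1, Pia:3, Vera:4. Sum = 19.
n = 10, so closeness = 9/19.

9/19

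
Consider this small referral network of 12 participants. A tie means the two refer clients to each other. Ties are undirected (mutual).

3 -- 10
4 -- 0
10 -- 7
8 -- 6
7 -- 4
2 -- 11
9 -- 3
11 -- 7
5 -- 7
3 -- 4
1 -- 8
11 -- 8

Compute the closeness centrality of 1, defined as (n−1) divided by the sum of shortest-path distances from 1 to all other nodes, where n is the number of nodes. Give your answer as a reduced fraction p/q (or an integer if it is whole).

11/39

Distances from 1: 0:5, 2:3, 3:5, 4:4, 5:4, 6:2, 7:3, 8:1, 9:6, 10:4, 11:2. Sum = 39.
n = 12, so closeness = 11/39.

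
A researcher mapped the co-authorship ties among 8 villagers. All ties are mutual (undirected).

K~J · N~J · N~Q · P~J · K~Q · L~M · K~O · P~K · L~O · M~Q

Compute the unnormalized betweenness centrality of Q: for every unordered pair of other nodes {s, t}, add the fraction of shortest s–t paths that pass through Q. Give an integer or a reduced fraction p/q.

6

Pairs whose geodesics pass through Q — N–M: 1; N–L: 1; N–O: 1/2; N–K: 1/2; M–K: 1; M–P: 1; M–J: 2/2.
All other pairs contribute 0.
Summing the contributions gives betweenness(Q) = 6.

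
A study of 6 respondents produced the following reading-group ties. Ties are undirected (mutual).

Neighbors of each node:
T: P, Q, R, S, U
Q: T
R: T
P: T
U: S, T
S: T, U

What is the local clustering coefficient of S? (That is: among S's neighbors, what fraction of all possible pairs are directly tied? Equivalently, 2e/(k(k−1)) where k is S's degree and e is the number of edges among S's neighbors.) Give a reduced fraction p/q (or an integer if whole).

1

S's neighbors: T and U (k = 2).
Possible neighbor pairs: C(2,2) = 1. Edges among them: T–U → e = 1.
Clustering(S) = 1/1.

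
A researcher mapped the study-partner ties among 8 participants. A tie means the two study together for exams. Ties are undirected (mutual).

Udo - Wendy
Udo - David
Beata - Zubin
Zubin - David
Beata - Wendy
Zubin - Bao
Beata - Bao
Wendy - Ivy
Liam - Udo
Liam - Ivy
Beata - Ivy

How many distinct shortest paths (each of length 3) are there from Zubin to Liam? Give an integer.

The shortest distance is 3. The length-3 paths are: Zubin–David–Udo–Liam; Zubin–Beata–Ivy–Liam.
That gives 2 distinct shortest paths.

2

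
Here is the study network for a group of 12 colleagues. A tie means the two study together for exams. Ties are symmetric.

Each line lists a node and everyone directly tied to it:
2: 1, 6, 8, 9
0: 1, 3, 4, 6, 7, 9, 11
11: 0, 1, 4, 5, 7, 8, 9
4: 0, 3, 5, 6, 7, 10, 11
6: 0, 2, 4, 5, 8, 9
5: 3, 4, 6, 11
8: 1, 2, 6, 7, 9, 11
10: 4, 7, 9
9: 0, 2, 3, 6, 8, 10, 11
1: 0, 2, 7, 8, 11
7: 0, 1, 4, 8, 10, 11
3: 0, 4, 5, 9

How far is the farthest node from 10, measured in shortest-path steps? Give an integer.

2

Distances from 10: 0:2, 1:2, 2:2, 3:2, 4:1, 5:2, 6:2, 7:1, 8:2, 9:1, 11:2.
The largest is 2 (to 5, 6, 0, 11, 3, 8, 2, and 1), so the eccentricity of 10 is 2.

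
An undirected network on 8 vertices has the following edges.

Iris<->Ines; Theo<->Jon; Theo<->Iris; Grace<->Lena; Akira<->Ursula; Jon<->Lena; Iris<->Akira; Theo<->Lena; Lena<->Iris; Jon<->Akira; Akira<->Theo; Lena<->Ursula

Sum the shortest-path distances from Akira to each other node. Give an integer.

Distances from Akira: Grace:3, Ines:2, Iris:1, Jon:1, Lena:2, Theo:1, Ursula:1.
Sum = 3 + 2 + 1 + 1 + 2 + 1 + 1 = 11.

11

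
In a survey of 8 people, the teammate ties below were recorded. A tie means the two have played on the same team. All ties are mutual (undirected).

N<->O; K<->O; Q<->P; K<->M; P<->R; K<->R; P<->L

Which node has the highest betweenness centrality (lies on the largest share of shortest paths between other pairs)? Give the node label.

K

Unnormalized betweenness of each node: K:14, L:0, M:0, N:0, O:6, P:11, Q:0, R:12.
K has the largest value, 14, making it the main broker — the node through which the most shortest paths run.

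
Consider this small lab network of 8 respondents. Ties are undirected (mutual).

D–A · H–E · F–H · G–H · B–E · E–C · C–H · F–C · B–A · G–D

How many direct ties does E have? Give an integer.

E is directly tied to B, C, and H. That is 3 neighbors, so the degree of E is 3.

3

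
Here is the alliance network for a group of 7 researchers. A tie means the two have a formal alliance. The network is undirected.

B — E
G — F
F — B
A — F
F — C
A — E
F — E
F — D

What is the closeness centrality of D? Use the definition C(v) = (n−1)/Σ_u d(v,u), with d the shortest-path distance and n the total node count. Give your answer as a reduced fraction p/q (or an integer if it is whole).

6/11

Distances from D: A:2, B:2, C:2, E:2, F:1, G:2. Sum = 11.
n = 7, so closeness = 6/11.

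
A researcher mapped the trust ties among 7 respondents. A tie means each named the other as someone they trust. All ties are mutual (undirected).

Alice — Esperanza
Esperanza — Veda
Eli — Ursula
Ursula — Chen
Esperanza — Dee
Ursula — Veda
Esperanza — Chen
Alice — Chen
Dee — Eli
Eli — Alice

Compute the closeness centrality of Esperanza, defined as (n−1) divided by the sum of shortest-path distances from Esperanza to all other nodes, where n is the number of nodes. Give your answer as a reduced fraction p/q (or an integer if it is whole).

Distances from Esperanza: Alice:1, Chen:1, Dee:1, Eli:2, Ursula:2, Veda:1. Sum = 8.
n = 7, so closeness = 6/8 = 3/4.

3/4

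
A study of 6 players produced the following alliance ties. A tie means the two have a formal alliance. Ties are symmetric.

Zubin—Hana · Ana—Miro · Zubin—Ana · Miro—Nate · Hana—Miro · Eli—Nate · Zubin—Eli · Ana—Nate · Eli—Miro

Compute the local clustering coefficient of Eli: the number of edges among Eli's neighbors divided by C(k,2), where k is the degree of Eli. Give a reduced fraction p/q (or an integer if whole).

Eli's neighbors: Miro, Nate, and Zubin (k = 3).
Possible neighbor pairs: C(3,2) = 3. Edges among them: Miro–Nate → e = 1.
Clustering(Eli) = 1/3.

1/3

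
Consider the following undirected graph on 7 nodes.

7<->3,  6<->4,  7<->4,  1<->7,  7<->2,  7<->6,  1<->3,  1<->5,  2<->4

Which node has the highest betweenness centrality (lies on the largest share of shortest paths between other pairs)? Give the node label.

Unnormalized betweenness of each node: 1:5, 2:0, 3:0, 4:1/2, 5:0, 6:0, 7:19/2.
7 has the largest value, 19/2, making it the main broker — the node through which the most shortest paths run.

7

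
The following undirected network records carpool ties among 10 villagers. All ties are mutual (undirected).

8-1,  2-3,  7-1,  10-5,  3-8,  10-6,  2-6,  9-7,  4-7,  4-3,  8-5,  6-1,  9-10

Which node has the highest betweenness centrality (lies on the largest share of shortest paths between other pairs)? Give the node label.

7

Unnormalized betweenness of each node: 1:5, 2:2, 3:11/2, 4:5/2, 5:2, 6:11/2, 7:6, 8:11/2, 9:5/2, 10:11/2.
7 has the largest value, 6, making it the main broker — the node through which the most shortest paths run.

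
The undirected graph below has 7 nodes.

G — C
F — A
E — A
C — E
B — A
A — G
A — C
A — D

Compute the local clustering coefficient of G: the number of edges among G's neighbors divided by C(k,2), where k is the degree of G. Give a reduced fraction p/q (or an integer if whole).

1

G's neighbors: A and C (k = 2).
Possible neighbor pairs: C(2,2) = 1. Edges among them: A–C → e = 1.
Clustering(G) = 1/1.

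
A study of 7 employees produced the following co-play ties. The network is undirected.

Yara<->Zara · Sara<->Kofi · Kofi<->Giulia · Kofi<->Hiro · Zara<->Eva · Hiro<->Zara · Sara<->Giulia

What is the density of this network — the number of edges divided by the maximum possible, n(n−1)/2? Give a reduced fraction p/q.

There are 7 edges and 7 nodes, so the maximum possible is C(7,2) = 21.
Density = 7/21 = 1/3.

1/3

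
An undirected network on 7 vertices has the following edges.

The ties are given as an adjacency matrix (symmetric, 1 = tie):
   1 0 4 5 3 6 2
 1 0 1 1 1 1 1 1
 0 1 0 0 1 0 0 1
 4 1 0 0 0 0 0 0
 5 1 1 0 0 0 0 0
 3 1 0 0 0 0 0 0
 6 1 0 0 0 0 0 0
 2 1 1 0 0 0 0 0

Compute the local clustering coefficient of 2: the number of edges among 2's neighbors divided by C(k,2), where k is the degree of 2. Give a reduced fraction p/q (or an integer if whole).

1

2's neighbors: 0 and 1 (k = 2).
Possible neighbor pairs: C(2,2) = 1. Edges among them: 0–1 → e = 1.
Clustering(2) = 1/1.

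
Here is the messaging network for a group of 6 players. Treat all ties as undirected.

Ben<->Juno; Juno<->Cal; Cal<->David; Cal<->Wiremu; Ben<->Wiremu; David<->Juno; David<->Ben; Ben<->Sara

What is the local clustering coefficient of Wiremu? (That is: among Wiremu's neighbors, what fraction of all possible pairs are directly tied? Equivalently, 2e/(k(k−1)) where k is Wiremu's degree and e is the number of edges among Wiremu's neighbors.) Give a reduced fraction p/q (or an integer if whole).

Wiremu's neighbors: Ben and Cal (k = 2).
Possible neighbor pairs: C(2,2) = 1. Edges among them: none → e = 0.
Clustering(Wiremu) = 0/1.

0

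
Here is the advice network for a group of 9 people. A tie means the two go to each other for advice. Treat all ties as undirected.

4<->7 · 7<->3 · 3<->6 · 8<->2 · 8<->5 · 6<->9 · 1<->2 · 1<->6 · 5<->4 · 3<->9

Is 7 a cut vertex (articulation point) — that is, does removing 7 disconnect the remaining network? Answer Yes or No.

Even without 7, every remaining node can still reach every other (the residual graph is connected), so 7 is not a cut vertex.

No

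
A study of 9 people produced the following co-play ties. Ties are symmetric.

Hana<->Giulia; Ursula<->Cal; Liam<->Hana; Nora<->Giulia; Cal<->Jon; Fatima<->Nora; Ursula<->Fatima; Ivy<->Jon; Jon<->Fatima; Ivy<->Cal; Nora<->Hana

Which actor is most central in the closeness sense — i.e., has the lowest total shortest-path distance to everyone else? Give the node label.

Fatima

Farness (sum of distances to all others) for each node — Cal:21, Fatima:14, Giulia:20, Hana:19, Ivy:22, Jon:17, Liam:26, Nora:15, Ursula:18.
The smallest farness is 14, for Fatima, so Fatima has the highest closeness.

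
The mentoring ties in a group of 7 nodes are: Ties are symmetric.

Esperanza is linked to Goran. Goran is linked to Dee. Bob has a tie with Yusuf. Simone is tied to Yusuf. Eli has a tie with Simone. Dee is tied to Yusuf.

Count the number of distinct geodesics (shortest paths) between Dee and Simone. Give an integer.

The shortest distance is 2, and the only length-2 path is Dee–Yusuf–Simone. So there is exactly 1 shortest path.

1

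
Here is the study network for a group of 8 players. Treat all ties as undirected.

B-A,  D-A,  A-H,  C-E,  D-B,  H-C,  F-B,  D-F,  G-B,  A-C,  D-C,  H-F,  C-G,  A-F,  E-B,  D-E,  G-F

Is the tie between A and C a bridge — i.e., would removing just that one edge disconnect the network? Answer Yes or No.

No

Even without that edge, A still reaches C via A – H – C, so the network stays connected. Not a bridge.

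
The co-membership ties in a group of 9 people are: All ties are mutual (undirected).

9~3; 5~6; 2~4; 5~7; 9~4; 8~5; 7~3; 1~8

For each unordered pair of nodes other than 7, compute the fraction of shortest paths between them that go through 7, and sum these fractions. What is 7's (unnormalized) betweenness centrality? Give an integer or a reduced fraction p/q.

Pairs whose geodesics pass through 7 — 3–1: 1; 3–8: 1; 3–6: 1; 3–5: 1; 2–1: 1; 2–8: 1; 2–6: 1; 2–5: 1; 9–1: 1; 9–8: 1; 9–6: 1; 9–5: 1; 4–1: 1; 4–8: 1 … (+2 more pairs).
All other pairs contribute 0.
Summing the contributions gives betweenness(7) = 16.

16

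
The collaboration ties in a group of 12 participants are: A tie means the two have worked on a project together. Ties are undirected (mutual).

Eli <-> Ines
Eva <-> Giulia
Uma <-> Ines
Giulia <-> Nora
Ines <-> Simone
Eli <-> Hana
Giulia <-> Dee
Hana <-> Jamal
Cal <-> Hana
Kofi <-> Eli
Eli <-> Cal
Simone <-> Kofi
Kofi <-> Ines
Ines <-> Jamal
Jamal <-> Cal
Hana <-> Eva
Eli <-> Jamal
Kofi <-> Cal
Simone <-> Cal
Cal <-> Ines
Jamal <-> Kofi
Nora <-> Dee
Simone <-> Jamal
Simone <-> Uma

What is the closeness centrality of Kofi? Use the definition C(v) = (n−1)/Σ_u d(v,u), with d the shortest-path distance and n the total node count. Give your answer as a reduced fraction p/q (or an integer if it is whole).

Distances from Kofi: Cal:1, Dee:5, Eli:1, Eva:3, Giulia:4, Hana:2, Ines:1, Jamal:1, Nora:5, Simone:1, Uma:2. Sum = 26.
n = 12, so closeness = 11/26.

11/26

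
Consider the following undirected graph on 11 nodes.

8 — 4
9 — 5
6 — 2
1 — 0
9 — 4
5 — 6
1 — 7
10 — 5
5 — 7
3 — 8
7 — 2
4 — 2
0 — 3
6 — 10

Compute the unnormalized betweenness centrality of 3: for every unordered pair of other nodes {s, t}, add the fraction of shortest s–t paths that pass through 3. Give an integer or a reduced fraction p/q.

Pairs whose geodesics pass through 3 — 9–0: 1/2; 4–0: 1; 8–0: 1; 8–1: 1.
All other pairs contribute 0.
Summing the contributions gives betweenness(3) = 7/2.

7/2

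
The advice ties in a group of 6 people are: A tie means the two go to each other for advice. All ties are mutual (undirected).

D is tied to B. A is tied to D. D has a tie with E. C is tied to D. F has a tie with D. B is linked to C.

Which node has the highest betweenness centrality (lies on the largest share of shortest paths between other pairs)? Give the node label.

D

Unnormalized betweenness of each node: A:0, B:0, C:0, D:9, E:0, F:0.
D has the largest value, 9, making it the main broker — the node through which the most shortest paths run.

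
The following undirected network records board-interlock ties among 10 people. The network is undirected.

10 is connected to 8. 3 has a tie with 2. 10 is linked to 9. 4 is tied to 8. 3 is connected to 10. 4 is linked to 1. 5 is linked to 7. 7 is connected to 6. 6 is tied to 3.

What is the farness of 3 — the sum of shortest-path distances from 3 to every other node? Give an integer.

19

Distances from 3: 1:4, 2:1, 4:3, 5:3, 6:1, 7:2, 8:2, 9:2, 10:1.
Sum = 4 + 1 + 3 + 3 + 1 + 2 + 2 + 2 + 1 = 19.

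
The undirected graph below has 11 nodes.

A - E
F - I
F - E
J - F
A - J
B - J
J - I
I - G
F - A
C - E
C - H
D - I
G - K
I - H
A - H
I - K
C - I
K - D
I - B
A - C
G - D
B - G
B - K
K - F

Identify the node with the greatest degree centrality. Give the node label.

Degrees — A:5, B:4, C:4, D:3, E:3, F:5, G:4, H:3, I:8, J:4, K:5.
The maximum is 8, attained only by I.

I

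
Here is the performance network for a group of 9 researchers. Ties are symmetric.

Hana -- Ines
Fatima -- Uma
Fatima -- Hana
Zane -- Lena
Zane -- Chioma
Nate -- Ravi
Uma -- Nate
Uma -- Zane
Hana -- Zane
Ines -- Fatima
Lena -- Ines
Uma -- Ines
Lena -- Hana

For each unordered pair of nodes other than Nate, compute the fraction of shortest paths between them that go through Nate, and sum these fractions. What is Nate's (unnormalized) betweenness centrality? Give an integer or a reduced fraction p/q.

Pairs whose geodesics pass through Nate — Ines–Ravi: 1; Fatima–Ravi: 1; Uma–Ravi: 1; Ravi–Hana: 3/3; Ravi–Lena: 2/2; Ravi–Zane: 1; Ravi–Chioma: 1.
All other pairs contribute 0.
Summing the contributions gives betweenness(Nate) = 7.

7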